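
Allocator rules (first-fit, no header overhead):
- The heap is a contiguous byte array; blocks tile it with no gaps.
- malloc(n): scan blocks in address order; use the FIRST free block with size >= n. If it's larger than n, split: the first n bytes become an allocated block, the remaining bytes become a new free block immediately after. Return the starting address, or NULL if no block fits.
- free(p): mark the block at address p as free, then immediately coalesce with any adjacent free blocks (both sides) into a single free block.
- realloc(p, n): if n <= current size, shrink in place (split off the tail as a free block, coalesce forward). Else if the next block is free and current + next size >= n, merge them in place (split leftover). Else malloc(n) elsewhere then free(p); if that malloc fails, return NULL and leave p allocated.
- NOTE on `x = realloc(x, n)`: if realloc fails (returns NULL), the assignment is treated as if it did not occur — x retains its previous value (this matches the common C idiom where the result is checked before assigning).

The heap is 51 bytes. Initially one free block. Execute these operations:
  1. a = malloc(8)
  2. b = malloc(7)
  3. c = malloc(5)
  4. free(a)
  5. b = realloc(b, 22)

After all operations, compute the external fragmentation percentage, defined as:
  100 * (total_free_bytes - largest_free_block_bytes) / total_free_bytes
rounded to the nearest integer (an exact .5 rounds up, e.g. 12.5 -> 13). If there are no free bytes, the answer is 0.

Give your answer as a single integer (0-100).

Op 1: a = malloc(8) -> a = 0; heap: [0-7 ALLOC][8-50 FREE]
Op 2: b = malloc(7) -> b = 8; heap: [0-7 ALLOC][8-14 ALLOC][15-50 FREE]
Op 3: c = malloc(5) -> c = 15; heap: [0-7 ALLOC][8-14 ALLOC][15-19 ALLOC][20-50 FREE]
Op 4: free(a) -> (freed a); heap: [0-7 FREE][8-14 ALLOC][15-19 ALLOC][20-50 FREE]
Op 5: b = realloc(b, 22) -> b = 20; heap: [0-14 FREE][15-19 ALLOC][20-41 ALLOC][42-50 FREE]
Free blocks: [15 9] total_free=24 largest=15 -> 100*(24-15)/24 = 900/24 = 37.5 -> rounds to 38

Answer: 38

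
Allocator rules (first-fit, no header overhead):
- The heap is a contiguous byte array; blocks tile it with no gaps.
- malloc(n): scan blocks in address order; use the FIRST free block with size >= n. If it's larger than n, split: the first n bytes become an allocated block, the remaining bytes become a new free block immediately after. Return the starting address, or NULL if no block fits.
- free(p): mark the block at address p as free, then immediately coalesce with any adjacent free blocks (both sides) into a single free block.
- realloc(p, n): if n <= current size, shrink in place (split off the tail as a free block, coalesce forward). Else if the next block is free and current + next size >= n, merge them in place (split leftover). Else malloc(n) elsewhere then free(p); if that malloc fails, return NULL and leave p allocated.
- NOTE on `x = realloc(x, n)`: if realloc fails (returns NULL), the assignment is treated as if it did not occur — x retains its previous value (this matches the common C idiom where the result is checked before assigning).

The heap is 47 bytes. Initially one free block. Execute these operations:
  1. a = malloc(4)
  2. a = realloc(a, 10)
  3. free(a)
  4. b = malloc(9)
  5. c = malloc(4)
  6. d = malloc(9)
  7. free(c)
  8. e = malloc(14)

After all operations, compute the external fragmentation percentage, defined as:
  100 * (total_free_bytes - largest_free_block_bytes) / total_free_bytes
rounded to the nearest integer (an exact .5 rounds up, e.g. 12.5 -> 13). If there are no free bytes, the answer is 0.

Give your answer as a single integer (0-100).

Answer: 27

Derivation:
Op 1: a = malloc(4) -> a = 0; heap: [0-3 ALLOC][4-46 FREE]
Op 2: a = realloc(a, 10) -> a = 0; heap: [0-9 ALLOC][10-46 FREE]
Op 3: free(a) -> (freed a); heap: [0-46 FREE]
Op 4: b = malloc(9) -> b = 0; heap: [0-8 ALLOC][9-46 FREE]
Op 5: c = malloc(4) -> c = 9; heap: [0-8 ALLOC][9-12 ALLOC][13-46 FREE]
Op 6: d = malloc(9) -> d = 13; heap: [0-8 ALLOC][9-12 ALLOC][13-21 ALLOC][22-46 FREE]
Op 7: free(c) -> (freed c); heap: [0-8 ALLOC][9-12 FREE][13-21 ALLOC][22-46 FREE]
Op 8: e = malloc(14) -> e = 22; heap: [0-8 ALLOC][9-12 FREE][13-21 ALLOC][22-35 ALLOC][36-46 FREE]
Free blocks: [4 11] total_free=15 largest=11 -> 100*(15-11)/15 = 400/15 ≈ 26.667 -> rounds to 27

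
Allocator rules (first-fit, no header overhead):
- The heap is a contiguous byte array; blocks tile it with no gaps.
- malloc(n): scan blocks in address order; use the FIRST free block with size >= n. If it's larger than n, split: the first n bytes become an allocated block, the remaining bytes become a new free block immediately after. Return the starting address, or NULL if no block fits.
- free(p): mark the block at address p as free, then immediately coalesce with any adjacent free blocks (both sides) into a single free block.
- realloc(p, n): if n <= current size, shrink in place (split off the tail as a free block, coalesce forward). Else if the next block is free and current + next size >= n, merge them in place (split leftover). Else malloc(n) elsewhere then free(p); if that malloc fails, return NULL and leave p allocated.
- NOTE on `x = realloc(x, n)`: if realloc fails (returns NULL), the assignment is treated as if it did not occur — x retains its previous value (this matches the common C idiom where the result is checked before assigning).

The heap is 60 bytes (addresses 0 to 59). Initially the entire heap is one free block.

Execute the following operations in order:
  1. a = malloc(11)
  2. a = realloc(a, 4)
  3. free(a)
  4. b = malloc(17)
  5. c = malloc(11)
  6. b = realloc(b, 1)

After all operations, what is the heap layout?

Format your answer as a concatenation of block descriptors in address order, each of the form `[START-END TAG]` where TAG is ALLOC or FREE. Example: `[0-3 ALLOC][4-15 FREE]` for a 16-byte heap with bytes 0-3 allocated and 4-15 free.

Answer: [0-0 ALLOC][1-16 FREE][17-27 ALLOC][28-59 FREE]

Derivation:
Op 1: a = malloc(11) -> a = 0; heap: [0-10 ALLOC][11-59 FREE]
Op 2: a = realloc(a, 4) -> a = 0; heap: [0-3 ALLOC][4-59 FREE]
Op 3: free(a) -> (freed a); heap: [0-59 FREE]
Op 4: b = malloc(17) -> b = 0; heap: [0-16 ALLOC][17-59 FREE]
Op 5: c = malloc(11) -> c = 17; heap: [0-16 ALLOC][17-27 ALLOC][28-59 FREE]
Op 6: b = realloc(b, 1) -> b = 0; heap: [0-0 ALLOC][1-16 FREE][17-27 ALLOC][28-59 FREE]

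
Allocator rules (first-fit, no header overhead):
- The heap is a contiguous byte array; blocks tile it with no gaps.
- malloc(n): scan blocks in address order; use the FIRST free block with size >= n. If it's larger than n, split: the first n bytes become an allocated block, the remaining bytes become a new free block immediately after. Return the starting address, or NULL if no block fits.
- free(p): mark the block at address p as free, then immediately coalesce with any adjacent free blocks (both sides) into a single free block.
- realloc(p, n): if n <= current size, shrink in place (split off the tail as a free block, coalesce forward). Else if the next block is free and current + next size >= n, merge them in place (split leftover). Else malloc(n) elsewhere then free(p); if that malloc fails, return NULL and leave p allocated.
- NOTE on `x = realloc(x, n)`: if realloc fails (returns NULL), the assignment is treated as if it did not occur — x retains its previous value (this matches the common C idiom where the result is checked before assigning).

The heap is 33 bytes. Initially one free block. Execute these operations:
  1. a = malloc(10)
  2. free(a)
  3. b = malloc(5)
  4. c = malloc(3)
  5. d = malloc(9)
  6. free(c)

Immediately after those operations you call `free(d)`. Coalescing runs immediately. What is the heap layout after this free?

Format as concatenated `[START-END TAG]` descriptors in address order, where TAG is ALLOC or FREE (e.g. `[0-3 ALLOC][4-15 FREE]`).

Op 1: a = malloc(10) -> a = 0; heap: [0-9 ALLOC][10-32 FREE]
Op 2: free(a) -> (freed a); heap: [0-32 FREE]
Op 3: b = malloc(5) -> b = 0; heap: [0-4 ALLOC][5-32 FREE]
Op 4: c = malloc(3) -> c = 5; heap: [0-4 ALLOC][5-7 ALLOC][8-32 FREE]
Op 5: d = malloc(9) -> d = 8; heap: [0-4 ALLOC][5-7 ALLOC][8-16 ALLOC][17-32 FREE]
Op 6: free(c) -> (freed c); heap: [0-4 ALLOC][5-7 FREE][8-16 ALLOC][17-32 FREE]
free(d): d = 8 -> block [8-16 ALLOC]; mark free, coalesce with adjacent free neighbors -> [0-4 ALLOC][5-32 FREE]

Answer: [0-4 ALLOC][5-32 FREE]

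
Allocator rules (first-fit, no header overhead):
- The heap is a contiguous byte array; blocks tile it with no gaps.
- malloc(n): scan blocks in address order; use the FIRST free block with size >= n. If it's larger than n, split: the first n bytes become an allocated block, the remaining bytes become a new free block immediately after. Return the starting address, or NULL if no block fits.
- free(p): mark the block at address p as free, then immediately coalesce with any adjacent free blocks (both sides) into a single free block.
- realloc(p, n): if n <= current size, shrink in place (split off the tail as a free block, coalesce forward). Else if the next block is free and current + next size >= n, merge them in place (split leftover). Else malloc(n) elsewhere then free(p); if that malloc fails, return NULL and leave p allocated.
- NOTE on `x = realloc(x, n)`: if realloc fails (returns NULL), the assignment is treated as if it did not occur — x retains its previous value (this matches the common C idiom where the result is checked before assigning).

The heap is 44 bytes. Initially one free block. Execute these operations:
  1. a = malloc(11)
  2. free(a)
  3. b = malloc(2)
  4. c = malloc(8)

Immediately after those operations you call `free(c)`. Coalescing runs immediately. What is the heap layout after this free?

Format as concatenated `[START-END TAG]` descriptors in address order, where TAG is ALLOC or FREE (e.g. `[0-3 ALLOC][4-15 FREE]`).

Answer: [0-1 ALLOC][2-43 FREE]

Derivation:
Op 1: a = malloc(11) -> a = 0; heap: [0-10 ALLOC][11-43 FREE]
Op 2: free(a) -> (freed a); heap: [0-43 FREE]
Op 3: b = malloc(2) -> b = 0; heap: [0-1 ALLOC][2-43 FREE]
Op 4: c = malloc(8) -> c = 2; heap: [0-1 ALLOC][2-9 ALLOC][10-43 FREE]
free(c): c = 2 -> block [2-9 ALLOC]; mark free, coalesce with adjacent free neighbors -> [0-1 ALLOC][2-43 FREE]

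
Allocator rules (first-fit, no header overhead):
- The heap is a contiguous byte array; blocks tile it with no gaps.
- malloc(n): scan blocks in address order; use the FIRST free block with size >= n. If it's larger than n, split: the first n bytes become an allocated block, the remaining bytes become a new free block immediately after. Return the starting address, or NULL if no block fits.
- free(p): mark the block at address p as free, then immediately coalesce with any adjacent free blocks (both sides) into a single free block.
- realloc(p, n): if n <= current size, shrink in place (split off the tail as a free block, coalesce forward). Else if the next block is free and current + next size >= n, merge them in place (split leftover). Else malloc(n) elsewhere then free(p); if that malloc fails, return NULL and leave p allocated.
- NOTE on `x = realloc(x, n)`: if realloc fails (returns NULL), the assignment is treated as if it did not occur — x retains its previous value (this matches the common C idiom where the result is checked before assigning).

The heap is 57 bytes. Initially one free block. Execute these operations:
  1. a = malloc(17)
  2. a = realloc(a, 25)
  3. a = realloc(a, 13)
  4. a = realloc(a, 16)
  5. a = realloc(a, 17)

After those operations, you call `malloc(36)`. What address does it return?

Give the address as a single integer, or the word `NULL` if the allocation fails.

Answer: 17

Derivation:
Op 1: a = malloc(17) -> a = 0; heap: [0-16 ALLOC][17-56 FREE]
Op 2: a = realloc(a, 25) -> a = 0; heap: [0-24 ALLOC][25-56 FREE]
Op 3: a = realloc(a, 13) -> a = 0; heap: [0-12 ALLOC][13-56 FREE]
Op 4: a = realloc(a, 16) -> a = 0; heap: [0-15 ALLOC][16-56 FREE]
Op 5: a = realloc(a, 17) -> a = 0; heap: [0-16 ALLOC][17-56 FREE]
malloc(36): first-fit scan over [0-16 ALLOC][17-56 FREE] -> 17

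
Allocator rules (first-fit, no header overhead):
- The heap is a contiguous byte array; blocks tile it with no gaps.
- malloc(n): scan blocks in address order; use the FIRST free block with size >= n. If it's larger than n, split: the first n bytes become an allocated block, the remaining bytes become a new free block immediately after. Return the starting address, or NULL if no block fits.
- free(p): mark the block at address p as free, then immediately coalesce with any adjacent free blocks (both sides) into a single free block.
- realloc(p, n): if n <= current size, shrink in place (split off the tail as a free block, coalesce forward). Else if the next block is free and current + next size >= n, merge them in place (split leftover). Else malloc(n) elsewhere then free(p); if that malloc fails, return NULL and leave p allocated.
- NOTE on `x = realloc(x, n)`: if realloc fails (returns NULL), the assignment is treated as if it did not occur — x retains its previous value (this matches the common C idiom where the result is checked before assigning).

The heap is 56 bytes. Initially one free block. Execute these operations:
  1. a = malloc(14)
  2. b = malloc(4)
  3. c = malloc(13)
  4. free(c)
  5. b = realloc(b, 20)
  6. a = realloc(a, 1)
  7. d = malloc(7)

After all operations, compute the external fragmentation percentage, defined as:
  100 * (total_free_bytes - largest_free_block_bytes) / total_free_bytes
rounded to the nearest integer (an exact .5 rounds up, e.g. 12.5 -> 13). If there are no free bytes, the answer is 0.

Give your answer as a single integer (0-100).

Op 1: a = malloc(14) -> a = 0; heap: [0-13 ALLOC][14-55 FREE]
Op 2: b = malloc(4) -> b = 14; heap: [0-13 ALLOC][14-17 ALLOC][18-55 FREE]
Op 3: c = malloc(13) -> c = 18; heap: [0-13 ALLOC][14-17 ALLOC][18-30 ALLOC][31-55 FREE]
Op 4: free(c) -> (freed c); heap: [0-13 ALLOC][14-17 ALLOC][18-55 FREE]
Op 5: b = realloc(b, 20) -> b = 14; heap: [0-13 ALLOC][14-33 ALLOC][34-55 FREE]
Op 6: a = realloc(a, 1) -> a = 0; heap: [0-0 ALLOC][1-13 FREE][14-33 ALLOC][34-55 FREE]
Op 7: d = malloc(7) -> d = 1; heap: [0-0 ALLOC][1-7 ALLOC][8-13 FREE][14-33 ALLOC][34-55 FREE]
Free blocks: [6 22] total_free=28 largest=22 -> 100*(28-22)/28 = 600/28 ≈ 21.429 -> rounds to 21

Answer: 21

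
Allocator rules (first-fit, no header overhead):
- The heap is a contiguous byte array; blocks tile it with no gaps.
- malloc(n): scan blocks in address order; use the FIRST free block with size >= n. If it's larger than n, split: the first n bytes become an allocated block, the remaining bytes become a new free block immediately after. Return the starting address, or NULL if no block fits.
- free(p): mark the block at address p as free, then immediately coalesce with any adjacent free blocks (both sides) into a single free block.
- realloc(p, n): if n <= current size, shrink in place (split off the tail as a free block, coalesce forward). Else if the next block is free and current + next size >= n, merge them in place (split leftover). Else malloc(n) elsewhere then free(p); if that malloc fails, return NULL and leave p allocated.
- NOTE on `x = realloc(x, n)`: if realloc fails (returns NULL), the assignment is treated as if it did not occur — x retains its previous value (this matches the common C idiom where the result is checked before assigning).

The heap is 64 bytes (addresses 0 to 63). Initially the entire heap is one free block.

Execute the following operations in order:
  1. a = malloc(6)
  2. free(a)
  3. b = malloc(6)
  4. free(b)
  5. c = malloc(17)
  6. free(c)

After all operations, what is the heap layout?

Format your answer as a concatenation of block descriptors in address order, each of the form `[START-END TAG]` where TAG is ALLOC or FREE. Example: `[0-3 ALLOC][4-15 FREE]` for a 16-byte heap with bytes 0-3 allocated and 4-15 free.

Answer: [0-63 FREE]

Derivation:
Op 1: a = malloc(6) -> a = 0; heap: [0-5 ALLOC][6-63 FREE]
Op 2: free(a) -> (freed a); heap: [0-63 FREE]
Op 3: b = malloc(6) -> b = 0; heap: [0-5 ALLOC][6-63 FREE]
Op 4: free(b) -> (freed b); heap: [0-63 FREE]
Op 5: c = malloc(17) -> c = 0; heap: [0-16 ALLOC][17-63 FREE]
Op 6: free(c) -> (freed c); heap: [0-63 FREE]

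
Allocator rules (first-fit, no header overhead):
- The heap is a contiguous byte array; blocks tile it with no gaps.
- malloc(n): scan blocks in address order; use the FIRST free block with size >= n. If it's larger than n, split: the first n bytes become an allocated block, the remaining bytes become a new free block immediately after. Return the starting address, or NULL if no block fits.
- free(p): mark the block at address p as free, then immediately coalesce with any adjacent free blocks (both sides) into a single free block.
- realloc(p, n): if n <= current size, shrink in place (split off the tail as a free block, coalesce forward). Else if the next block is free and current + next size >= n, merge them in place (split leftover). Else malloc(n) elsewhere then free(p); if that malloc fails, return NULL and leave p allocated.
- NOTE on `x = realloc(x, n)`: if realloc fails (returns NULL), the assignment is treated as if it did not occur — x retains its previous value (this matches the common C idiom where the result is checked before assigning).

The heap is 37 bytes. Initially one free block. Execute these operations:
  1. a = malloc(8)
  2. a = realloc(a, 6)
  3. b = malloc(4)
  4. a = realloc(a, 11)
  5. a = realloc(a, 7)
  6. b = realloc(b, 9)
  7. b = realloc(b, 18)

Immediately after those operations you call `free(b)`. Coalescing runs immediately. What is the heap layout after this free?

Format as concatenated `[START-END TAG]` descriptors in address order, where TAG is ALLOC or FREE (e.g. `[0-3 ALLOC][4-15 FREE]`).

Op 1: a = malloc(8) -> a = 0; heap: [0-7 ALLOC][8-36 FREE]
Op 2: a = realloc(a, 6) -> a = 0; heap: [0-5 ALLOC][6-36 FREE]
Op 3: b = malloc(4) -> b = 6; heap: [0-5 ALLOC][6-9 ALLOC][10-36 FREE]
Op 4: a = realloc(a, 11) -> a = 10; heap: [0-5 FREE][6-9 ALLOC][10-20 ALLOC][21-36 FREE]
Op 5: a = realloc(a, 7) -> a = 10; heap: [0-5 FREE][6-9 ALLOC][10-16 ALLOC][17-36 FREE]
Op 6: b = realloc(b, 9) -> b = 17; heap: [0-9 FREE][10-16 ALLOC][17-25 ALLOC][26-36 FREE]
Op 7: b = realloc(b, 18) -> b = 17; heap: [0-9 FREE][10-16 ALLOC][17-34 ALLOC][35-36 FREE]
free(b): b = 17 -> block [17-34 ALLOC]; mark free, coalesce with adjacent free neighbors -> [0-9 FREE][10-16 ALLOC][17-36 FREE]

Answer: [0-9 FREE][10-16 ALLOC][17-36 FREE]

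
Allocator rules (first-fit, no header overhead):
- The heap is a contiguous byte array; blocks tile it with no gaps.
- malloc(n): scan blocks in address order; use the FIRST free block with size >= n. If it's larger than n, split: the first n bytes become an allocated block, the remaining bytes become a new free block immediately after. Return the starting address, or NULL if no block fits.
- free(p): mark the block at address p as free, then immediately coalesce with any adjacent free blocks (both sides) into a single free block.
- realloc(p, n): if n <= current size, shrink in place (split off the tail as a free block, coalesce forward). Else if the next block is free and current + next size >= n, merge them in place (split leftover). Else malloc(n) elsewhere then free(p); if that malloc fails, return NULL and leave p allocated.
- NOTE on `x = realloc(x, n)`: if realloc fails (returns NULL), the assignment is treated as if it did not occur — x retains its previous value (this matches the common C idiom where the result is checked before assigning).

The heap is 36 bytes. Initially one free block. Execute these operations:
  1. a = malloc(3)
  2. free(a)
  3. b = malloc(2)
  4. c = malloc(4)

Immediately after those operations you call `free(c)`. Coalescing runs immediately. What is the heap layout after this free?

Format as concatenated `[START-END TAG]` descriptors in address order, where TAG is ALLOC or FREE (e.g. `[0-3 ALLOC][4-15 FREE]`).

Op 1: a = malloc(3) -> a = 0; heap: [0-2 ALLOC][3-35 FREE]
Op 2: free(a) -> (freed a); heap: [0-35 FREE]
Op 3: b = malloc(2) -> b = 0; heap: [0-1 ALLOC][2-35 FREE]
Op 4: c = malloc(4) -> c = 2; heap: [0-1 ALLOC][2-5 ALLOC][6-35 FREE]
free(c): c = 2 -> block [2-5 ALLOC]; mark free, coalesce with adjacent free neighbors -> [0-1 ALLOC][2-35 FREE]

Answer: [0-1 ALLOC][2-35 FREE]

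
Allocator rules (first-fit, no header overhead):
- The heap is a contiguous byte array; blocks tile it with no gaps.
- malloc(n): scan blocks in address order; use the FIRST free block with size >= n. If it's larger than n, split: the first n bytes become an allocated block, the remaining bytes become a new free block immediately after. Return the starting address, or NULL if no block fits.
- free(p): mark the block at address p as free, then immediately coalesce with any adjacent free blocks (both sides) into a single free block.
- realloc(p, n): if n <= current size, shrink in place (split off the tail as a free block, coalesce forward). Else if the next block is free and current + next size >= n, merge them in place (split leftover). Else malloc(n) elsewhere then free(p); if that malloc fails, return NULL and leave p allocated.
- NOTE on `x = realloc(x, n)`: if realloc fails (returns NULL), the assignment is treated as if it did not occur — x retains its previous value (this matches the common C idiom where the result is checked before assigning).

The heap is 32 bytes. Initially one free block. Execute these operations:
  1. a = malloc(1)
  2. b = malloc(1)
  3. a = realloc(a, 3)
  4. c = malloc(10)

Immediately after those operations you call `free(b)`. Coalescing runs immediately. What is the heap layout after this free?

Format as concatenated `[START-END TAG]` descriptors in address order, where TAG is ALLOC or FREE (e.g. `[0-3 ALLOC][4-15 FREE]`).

Answer: [0-1 FREE][2-4 ALLOC][5-14 ALLOC][15-31 FREE]

Derivation:
Op 1: a = malloc(1) -> a = 0; heap: [0-0 ALLOC][1-31 FREE]
Op 2: b = malloc(1) -> b = 1; heap: [0-0 ALLOC][1-1 ALLOC][2-31 FREE]
Op 3: a = realloc(a, 3) -> a = 2; heap: [0-0 FREE][1-1 ALLOC][2-4 ALLOC][5-31 FREE]
Op 4: c = malloc(10) -> c = 5; heap: [0-0 FREE][1-1 ALLOC][2-4 ALLOC][5-14 ALLOC][15-31 FREE]
free(b): b = 1 -> block [1-1 ALLOC]; mark free, coalesce with adjacent free neighbors -> [0-1 FREE][2-4 ALLOC][5-14 ALLOC][15-31 FREE]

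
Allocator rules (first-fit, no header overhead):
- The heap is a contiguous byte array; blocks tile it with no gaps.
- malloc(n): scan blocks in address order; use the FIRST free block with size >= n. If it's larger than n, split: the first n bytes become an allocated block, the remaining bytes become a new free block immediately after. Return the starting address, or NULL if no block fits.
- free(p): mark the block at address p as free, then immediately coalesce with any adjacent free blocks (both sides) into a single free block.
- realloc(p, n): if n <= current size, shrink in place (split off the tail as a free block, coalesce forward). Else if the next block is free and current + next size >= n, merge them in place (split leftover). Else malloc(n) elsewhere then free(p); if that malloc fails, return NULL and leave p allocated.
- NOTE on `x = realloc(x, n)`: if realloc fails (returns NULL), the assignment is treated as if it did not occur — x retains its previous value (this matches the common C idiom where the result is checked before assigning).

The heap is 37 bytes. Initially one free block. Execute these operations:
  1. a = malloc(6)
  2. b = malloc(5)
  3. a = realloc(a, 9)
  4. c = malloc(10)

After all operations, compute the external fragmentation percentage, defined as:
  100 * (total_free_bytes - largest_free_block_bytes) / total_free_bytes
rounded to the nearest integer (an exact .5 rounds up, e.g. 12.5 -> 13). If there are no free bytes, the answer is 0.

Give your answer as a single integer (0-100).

Op 1: a = malloc(6) -> a = 0; heap: [0-5 ALLOC][6-36 FREE]
Op 2: b = malloc(5) -> b = 6; heap: [0-5 ALLOC][6-10 ALLOC][11-36 FREE]
Op 3: a = realloc(a, 9) -> a = 11; heap: [0-5 FREE][6-10 ALLOC][11-19 ALLOC][20-36 FREE]
Op 4: c = malloc(10) -> c = 20; heap: [0-5 FREE][6-10 ALLOC][11-19 ALLOC][20-29 ALLOC][30-36 FREE]
Free blocks: [6 7] total_free=13 largest=7 -> 100*(13-7)/13 = 600/13 ≈ 46.154 -> rounds to 46

Answer: 46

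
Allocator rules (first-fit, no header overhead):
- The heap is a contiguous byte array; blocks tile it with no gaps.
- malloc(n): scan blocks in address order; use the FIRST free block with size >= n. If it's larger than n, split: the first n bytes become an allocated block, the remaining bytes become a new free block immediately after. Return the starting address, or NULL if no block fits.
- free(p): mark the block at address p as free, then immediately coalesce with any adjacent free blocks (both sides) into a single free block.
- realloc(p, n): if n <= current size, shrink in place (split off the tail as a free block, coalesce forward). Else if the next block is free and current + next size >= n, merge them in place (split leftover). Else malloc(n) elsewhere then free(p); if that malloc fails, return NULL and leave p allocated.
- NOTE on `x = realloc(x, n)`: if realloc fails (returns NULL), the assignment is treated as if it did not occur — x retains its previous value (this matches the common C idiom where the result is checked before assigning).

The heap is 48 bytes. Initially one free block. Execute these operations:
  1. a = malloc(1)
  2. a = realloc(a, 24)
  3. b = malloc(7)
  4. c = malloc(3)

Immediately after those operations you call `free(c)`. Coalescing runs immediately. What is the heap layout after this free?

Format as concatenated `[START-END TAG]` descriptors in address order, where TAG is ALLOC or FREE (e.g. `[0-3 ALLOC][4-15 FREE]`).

Answer: [0-23 ALLOC][24-30 ALLOC][31-47 FREE]

Derivation:
Op 1: a = malloc(1) -> a = 0; heap: [0-0 ALLOC][1-47 FREE]
Op 2: a = realloc(a, 24) -> a = 0; heap: [0-23 ALLOC][24-47 FREE]
Op 3: b = malloc(7) -> b = 24; heap: [0-23 ALLOC][24-30 ALLOC][31-47 FREE]
Op 4: c = malloc(3) -> c = 31; heap: [0-23 ALLOC][24-30 ALLOC][31-33 ALLOC][34-47 FREE]
free(c): c = 31 -> block [31-33 ALLOC]; mark free, coalesce with adjacent free neighbors -> [0-23 ALLOC][24-30 ALLOC][31-47 FREE]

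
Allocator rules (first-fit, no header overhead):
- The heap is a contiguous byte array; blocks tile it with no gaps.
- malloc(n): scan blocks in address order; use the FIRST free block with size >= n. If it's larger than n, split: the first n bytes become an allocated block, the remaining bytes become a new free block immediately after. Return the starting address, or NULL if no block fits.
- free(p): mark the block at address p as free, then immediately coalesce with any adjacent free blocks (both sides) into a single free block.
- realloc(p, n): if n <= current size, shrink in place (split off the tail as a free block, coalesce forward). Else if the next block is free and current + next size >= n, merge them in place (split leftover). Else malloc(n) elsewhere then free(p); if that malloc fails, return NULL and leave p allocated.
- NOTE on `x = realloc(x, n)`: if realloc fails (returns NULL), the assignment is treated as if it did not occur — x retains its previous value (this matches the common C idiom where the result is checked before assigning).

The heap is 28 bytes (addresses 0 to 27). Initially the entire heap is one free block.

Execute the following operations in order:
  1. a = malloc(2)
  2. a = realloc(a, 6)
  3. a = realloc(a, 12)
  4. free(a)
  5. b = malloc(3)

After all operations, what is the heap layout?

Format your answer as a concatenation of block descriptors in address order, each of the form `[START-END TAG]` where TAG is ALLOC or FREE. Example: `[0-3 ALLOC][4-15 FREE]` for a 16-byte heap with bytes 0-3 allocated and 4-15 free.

Op 1: a = malloc(2) -> a = 0; heap: [0-1 ALLOC][2-27 FREE]
Op 2: a = realloc(a, 6) -> a = 0; heap: [0-5 ALLOC][6-27 FREE]
Op 3: a = realloc(a, 12) -> a = 0; heap: [0-11 ALLOC][12-27 FREE]
Op 4: free(a) -> (freed a); heap: [0-27 FREE]
Op 5: b = malloc(3) -> b = 0; heap: [0-2 ALLOC][3-27 FREE]

Answer: [0-2 ALLOC][3-27 FREE]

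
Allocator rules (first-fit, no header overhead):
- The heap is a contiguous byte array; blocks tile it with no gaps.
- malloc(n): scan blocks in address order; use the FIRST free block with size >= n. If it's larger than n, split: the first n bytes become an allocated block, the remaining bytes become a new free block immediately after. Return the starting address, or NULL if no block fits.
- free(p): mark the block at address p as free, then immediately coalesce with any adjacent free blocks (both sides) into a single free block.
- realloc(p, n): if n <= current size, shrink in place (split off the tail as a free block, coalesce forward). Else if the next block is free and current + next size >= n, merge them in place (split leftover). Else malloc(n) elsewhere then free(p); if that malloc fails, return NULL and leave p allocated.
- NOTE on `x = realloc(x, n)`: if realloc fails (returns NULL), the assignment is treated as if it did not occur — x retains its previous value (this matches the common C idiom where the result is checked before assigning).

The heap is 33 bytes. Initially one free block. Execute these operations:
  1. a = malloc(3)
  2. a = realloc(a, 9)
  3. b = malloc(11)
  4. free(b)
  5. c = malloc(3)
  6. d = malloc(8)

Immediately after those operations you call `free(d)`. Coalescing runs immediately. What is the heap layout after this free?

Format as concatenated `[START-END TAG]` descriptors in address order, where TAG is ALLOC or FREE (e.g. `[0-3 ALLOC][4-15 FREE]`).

Answer: [0-8 ALLOC][9-11 ALLOC][12-32 FREE]

Derivation:
Op 1: a = malloc(3) -> a = 0; heap: [0-2 ALLOC][3-32 FREE]
Op 2: a = realloc(a, 9) -> a = 0; heap: [0-8 ALLOC][9-32 FREE]
Op 3: b = malloc(11) -> b = 9; heap: [0-8 ALLOC][9-19 ALLOC][20-32 FREE]
Op 4: free(b) -> (freed b); heap: [0-8 ALLOC][9-32 FREE]
Op 5: c = malloc(3) -> c = 9; heap: [0-8 ALLOC][9-11 ALLOC][12-32 FREE]
Op 6: d = malloc(8) -> d = 12; heap: [0-8 ALLOC][9-11 ALLOC][12-19 ALLOC][20-32 FREE]
free(d): d = 12 -> block [12-19 ALLOC]; mark free, coalesce with adjacent free neighbors -> [0-8 ALLOC][9-11 ALLOC][12-32 FREE]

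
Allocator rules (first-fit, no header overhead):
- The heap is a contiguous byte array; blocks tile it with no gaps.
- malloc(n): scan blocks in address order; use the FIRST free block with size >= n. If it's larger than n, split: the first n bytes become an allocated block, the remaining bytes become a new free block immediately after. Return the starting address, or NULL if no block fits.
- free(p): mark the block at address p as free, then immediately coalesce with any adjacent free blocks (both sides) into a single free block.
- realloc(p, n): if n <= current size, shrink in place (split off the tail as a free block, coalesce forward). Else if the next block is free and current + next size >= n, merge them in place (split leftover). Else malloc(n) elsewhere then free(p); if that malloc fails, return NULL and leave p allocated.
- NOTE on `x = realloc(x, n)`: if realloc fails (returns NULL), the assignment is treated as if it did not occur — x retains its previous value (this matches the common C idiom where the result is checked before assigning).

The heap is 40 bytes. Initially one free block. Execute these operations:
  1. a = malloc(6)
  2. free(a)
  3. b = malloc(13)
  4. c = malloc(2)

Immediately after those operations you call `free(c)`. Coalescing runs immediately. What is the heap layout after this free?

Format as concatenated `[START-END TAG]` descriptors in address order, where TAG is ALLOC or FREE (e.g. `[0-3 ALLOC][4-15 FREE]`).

Answer: [0-12 ALLOC][13-39 FREE]

Derivation:
Op 1: a = malloc(6) -> a = 0; heap: [0-5 ALLOC][6-39 FREE]
Op 2: free(a) -> (freed a); heap: [0-39 FREE]
Op 3: b = malloc(13) -> b = 0; heap: [0-12 ALLOC][13-39 FREE]
Op 4: c = malloc(2) -> c = 13; heap: [0-12 ALLOC][13-14 ALLOC][15-39 FREE]
free(c): c = 13 -> block [13-14 ALLOC]; mark free, coalesce with adjacent free neighbors -> [0-12 ALLOC][13-39 FREE]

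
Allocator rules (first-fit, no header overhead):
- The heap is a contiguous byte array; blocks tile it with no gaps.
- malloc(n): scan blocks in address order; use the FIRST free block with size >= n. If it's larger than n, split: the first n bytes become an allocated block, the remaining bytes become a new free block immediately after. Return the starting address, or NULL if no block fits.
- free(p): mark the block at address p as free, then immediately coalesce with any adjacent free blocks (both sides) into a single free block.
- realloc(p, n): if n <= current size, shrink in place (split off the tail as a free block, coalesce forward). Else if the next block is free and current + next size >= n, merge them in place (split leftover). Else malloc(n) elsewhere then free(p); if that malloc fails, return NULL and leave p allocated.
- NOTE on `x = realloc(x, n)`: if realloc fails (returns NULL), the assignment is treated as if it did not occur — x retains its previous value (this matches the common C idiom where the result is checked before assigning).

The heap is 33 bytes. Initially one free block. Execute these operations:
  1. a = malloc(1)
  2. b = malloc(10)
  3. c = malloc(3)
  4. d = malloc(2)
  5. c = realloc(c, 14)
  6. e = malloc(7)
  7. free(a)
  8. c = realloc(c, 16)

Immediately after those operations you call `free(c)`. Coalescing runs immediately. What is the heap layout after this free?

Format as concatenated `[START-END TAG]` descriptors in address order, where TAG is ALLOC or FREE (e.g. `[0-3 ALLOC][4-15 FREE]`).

Answer: [0-0 FREE][1-10 ALLOC][11-13 FREE][14-15 ALLOC][16-32 FREE]

Derivation:
Op 1: a = malloc(1) -> a = 0; heap: [0-0 ALLOC][1-32 FREE]
Op 2: b = malloc(10) -> b = 1; heap: [0-0 ALLOC][1-10 ALLOC][11-32 FREE]
Op 3: c = malloc(3) -> c = 11; heap: [0-0 ALLOC][1-10 ALLOC][11-13 ALLOC][14-32 FREE]
Op 4: d = malloc(2) -> d = 14; heap: [0-0 ALLOC][1-10 ALLOC][11-13 ALLOC][14-15 ALLOC][16-32 FREE]
Op 5: c = realloc(c, 14) -> c = 16; heap: [0-0 ALLOC][1-10 ALLOC][11-13 FREE][14-15 ALLOC][16-29 ALLOC][30-32 FREE]
Op 6: e = malloc(7) -> e = NULL; heap: [0-0 ALLOC][1-10 ALLOC][11-13 FREE][14-15 ALLOC][16-29 ALLOC][30-32 FREE]
Op 7: free(a) -> (freed a); heap: [0-0 FREE][1-10 ALLOC][11-13 FREE][14-15 ALLOC][16-29 ALLOC][30-32 FREE]
Op 8: c = realloc(c, 16) -> c = 16; heap: [0-0 FREE][1-10 ALLOC][11-13 FREE][14-15 ALLOC][16-31 ALLOC][32-32 FREE]
free(c): c = 16 -> block [16-31 ALLOC]; mark free, coalesce with adjacent free neighbors -> [0-0 FREE][1-10 ALLOC][11-13 FREE][14-15 ALLOC][16-32 FREE]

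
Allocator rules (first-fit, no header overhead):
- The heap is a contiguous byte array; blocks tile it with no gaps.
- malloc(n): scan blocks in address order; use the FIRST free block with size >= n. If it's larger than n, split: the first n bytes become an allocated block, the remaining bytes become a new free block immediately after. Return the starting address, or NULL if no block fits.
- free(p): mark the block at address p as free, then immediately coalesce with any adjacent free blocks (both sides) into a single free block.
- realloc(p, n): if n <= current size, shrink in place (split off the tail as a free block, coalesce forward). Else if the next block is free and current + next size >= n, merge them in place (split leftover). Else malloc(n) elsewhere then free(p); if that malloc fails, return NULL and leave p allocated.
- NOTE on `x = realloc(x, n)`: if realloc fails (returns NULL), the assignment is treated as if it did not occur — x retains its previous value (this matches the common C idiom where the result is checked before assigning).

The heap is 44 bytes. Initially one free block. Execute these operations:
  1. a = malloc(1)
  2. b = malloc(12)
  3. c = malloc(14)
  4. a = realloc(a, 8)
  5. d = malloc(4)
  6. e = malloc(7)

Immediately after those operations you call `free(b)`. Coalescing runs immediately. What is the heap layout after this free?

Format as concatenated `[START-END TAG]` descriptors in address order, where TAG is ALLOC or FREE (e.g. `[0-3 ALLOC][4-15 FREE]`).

Op 1: a = malloc(1) -> a = 0; heap: [0-0 ALLOC][1-43 FREE]
Op 2: b = malloc(12) -> b = 1; heap: [0-0 ALLOC][1-12 ALLOC][13-43 FREE]
Op 3: c = malloc(14) -> c = 13; heap: [0-0 ALLOC][1-12 ALLOC][13-26 ALLOC][27-43 FREE]
Op 4: a = realloc(a, 8) -> a = 27; heap: [0-0 FREE][1-12 ALLOC][13-26 ALLOC][27-34 ALLOC][35-43 FREE]
Op 5: d = malloc(4) -> d = 35; heap: [0-0 FREE][1-12 ALLOC][13-26 ALLOC][27-34 ALLOC][35-38 ALLOC][39-43 FREE]
Op 6: e = malloc(7) -> e = NULL; heap: [0-0 FREE][1-12 ALLOC][13-26 ALLOC][27-34 ALLOC][35-38 ALLOC][39-43 FREE]
free(b): b = 1 -> block [1-12 ALLOC]; mark free, coalesce with adjacent free neighbors -> [0-12 FREE][13-26 ALLOC][27-34 ALLOC][35-38 ALLOC][39-43 FREE]

Answer: [0-12 FREE][13-26 ALLOC][27-34 ALLOC][35-38 ALLOC][39-43 FREE]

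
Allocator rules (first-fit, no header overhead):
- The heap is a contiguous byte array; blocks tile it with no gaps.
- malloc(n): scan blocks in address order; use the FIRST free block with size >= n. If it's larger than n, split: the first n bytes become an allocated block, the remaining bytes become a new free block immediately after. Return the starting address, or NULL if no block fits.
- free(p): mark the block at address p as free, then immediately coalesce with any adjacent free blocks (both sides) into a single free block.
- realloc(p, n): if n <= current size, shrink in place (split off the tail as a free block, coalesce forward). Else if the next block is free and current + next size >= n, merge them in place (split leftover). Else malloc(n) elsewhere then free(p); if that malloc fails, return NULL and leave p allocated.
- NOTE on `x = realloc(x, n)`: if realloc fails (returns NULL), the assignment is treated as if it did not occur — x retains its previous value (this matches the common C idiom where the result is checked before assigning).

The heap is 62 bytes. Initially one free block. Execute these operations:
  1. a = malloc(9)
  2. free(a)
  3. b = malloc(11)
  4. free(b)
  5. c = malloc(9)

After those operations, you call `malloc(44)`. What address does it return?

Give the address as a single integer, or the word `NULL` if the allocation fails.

Op 1: a = malloc(9) -> a = 0; heap: [0-8 ALLOC][9-61 FREE]
Op 2: free(a) -> (freed a); heap: [0-61 FREE]
Op 3: b = malloc(11) -> b = 0; heap: [0-10 ALLOC][11-61 FREE]
Op 4: free(b) -> (freed b); heap: [0-61 FREE]
Op 5: c = malloc(9) -> c = 0; heap: [0-8 ALLOC][9-61 FREE]
malloc(44): first-fit scan over [0-8 ALLOC][9-61 FREE] -> 9

Answer: 9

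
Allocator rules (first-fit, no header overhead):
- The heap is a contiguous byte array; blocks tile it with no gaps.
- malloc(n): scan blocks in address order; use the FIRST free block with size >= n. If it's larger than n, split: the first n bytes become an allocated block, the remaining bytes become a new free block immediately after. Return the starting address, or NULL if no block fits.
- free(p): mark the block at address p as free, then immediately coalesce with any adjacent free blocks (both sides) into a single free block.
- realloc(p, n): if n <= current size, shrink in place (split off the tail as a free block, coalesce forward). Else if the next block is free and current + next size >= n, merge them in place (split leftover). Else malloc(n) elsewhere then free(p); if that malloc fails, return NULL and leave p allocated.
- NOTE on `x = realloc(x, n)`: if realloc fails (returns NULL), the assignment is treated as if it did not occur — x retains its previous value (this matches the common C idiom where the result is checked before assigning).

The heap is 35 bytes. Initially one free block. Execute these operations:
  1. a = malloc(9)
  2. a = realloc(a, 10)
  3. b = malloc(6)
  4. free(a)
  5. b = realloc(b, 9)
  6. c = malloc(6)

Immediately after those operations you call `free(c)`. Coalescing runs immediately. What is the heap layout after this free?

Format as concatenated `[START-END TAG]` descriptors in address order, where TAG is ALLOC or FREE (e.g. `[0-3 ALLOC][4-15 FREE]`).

Op 1: a = malloc(9) -> a = 0; heap: [0-8 ALLOC][9-34 FREE]
Op 2: a = realloc(a, 10) -> a = 0; heap: [0-9 ALLOC][10-34 FREE]
Op 3: b = malloc(6) -> b = 10; heap: [0-9 ALLOC][10-15 ALLOC][16-34 FREE]
Op 4: free(a) -> (freed a); heap: [0-9 FREE][10-15 ALLOC][16-34 FREE]
Op 5: b = realloc(b, 9) -> b = 10; heap: [0-9 FREE][10-18 ALLOC][19-34 FREE]
Op 6: c = malloc(6) -> c = 0; heap: [0-5 ALLOC][6-9 FREE][10-18 ALLOC][19-34 FREE]
free(c): c = 0 -> block [0-5 ALLOC]; mark free, coalesce with adjacent free neighbors -> [0-9 FREE][10-18 ALLOC][19-34 FREE]

Answer: [0-9 FREE][10-18 ALLOC][19-34 FREE]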